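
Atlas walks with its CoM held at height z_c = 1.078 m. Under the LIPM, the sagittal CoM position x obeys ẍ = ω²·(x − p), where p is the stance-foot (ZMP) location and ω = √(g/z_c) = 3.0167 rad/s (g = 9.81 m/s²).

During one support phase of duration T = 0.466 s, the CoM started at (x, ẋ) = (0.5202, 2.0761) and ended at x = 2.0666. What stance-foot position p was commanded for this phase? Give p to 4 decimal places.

p = 0.3246

ωT = 3.0167·0.466 = 1.405782; cosh(ωT) = 2.161946, sinh(ωT) = 1.916770
x(T) = p + (x₀−p)·cosh(ωT) + (ẋ₀/ω)·sinh(ωT) ⇒ p·(1 − cosh) = x(T) − x₀·cosh − (ẋ₀/ω)·sinh
numerator   = 2.0666 − (0.5202)·2.161946 − (2.0761/3.0167)·1.916770 = -0.377170
denominator = 1 − 2.161946 = -1.161946
p = -0.377170 / -1.161946 = 0.3246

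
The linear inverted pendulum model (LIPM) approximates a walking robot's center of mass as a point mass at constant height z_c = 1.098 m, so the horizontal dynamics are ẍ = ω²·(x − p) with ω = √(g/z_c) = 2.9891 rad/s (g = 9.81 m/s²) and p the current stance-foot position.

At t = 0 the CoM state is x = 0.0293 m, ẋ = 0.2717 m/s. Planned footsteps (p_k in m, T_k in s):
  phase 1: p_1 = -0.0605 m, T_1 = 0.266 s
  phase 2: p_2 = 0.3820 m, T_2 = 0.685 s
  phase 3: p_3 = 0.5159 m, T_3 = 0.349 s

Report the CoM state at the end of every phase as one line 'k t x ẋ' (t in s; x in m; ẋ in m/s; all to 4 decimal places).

1 0.2660 0.1393 0.5988
2 0.9510 0.1895 -0.4046
3 1.3000 -0.1731 -1.8583

phase 1: p=-0.0605, T=0.266, ωT=0.795101, cosh=1.333100, sinh=0.881564; start (x,ẋ)=(0.029300, 0.271700) → end (x,ẋ)=(0.139344, 0.598834)
phase 2: p=0.3820, T=0.685, ωT=2.047534, cosh=3.938909, sinh=3.809856; start (x,ẋ)=(0.139344, 0.598834) → end (x,ẋ)=(0.189463, -0.404627)
phase 3: p=0.5159, T=0.349, ωT=1.043196, cosh=1.595300, sinh=1.242973; start (x,ẋ)=(0.189463, -0.404627) → end (x,ẋ)=(-0.173124, -1.858338)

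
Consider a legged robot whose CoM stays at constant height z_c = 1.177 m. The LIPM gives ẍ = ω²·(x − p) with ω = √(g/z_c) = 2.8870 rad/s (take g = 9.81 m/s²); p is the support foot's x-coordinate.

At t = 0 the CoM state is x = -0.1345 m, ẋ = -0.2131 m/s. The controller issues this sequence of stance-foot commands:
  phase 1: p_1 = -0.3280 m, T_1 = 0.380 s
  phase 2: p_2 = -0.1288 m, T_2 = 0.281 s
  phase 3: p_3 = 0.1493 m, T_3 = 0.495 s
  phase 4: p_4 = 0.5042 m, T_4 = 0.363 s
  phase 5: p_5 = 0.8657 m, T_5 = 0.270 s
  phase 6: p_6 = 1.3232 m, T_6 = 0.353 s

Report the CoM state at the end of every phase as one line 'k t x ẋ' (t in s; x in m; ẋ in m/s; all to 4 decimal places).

1 0.3800 -0.1041 0.3887
2 0.6610 0.0260 0.5881
3 1.1560 0.2781 0.5978
4 1.5190 0.4011 0.1408
5 1.7890 0.2946 -0.9690
6 2.1420 -0.6918 -5.0954

phase 1: p=-0.3280, T=0.380, ωT=1.097060, cosh=1.664599, sinh=1.330748; start (x,ẋ)=(-0.134500, -0.213100) → end (x,ẋ)=(-0.104127, 0.388676)
phase 2: p=-0.1288, T=0.281, ωT=0.811247, cosh=1.347508, sinh=0.903205; start (x,ẋ)=(-0.104127, 0.388676) → end (x,ẋ)=(0.026045, 0.588079)
phase 3: p=0.1493, T=0.495, ωT=1.429065, cosh=2.207163, sinh=1.967631; start (x,ẋ)=(0.026045, 0.588079) → end (x,ẋ)=(0.278059, 0.597827)
phase 4: p=0.5042, T=0.363, ωT=1.047981, cosh=1.601266, sinh=1.250621; start (x,ẋ)=(0.278059, 0.597827) → end (x,ẋ)=(0.401061, 0.140788)
phase 5: p=0.8657, T=0.270, ωT=0.779490, cosh=1.319500, sinh=0.860860; start (x,ẋ)=(0.401061, 0.140788) → end (x,ẋ)=(0.294590, -0.968999)
phase 6: p=1.3232, T=0.353, ωT=1.019111, cosh=1.565823, sinh=1.204907; start (x,ẋ)=(0.294590, -0.968999) → end (x,ẋ)=(-0.691840, -5.095373)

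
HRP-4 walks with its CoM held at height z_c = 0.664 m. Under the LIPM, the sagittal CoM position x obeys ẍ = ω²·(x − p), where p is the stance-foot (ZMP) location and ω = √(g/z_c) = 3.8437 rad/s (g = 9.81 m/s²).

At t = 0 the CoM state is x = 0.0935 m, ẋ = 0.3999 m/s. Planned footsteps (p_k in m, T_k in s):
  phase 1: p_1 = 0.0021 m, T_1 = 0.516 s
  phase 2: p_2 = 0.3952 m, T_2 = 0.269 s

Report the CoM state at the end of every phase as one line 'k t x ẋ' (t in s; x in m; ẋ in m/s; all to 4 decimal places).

1 0.5160 0.7114 2.7329
2 0.7850 1.7693 5.8213

phase 1: p=0.0021, T=0.516, ωT=1.983349, cosh=3.702324, sinh=3.564717; start (x,ẋ)=(0.093500, 0.399900) → end (x,ẋ)=(0.711367, 2.732895)
phase 2: p=0.3952, T=0.269, ωT=1.033955, cosh=1.583882, sinh=1.228285; start (x,ẋ)=(0.711367, 2.732895) → end (x,ẋ)=(1.769289, 5.821258)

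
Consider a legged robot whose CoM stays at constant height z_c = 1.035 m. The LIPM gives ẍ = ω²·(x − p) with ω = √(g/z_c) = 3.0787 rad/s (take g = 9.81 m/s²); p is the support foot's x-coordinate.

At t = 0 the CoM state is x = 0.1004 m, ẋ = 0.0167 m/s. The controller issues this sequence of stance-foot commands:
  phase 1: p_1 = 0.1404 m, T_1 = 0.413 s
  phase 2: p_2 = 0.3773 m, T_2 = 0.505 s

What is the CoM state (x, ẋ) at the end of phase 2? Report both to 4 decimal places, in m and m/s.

phase 1: p=0.1404, T=0.413, ωT=1.271503, cosh=1.923309, sinh=1.642900; start (x,ẋ)=(0.100400, 0.016700) → end (x,ẋ)=(0.072379, -0.170201)
phase 2: p=0.3773, T=0.505, ωT=1.554744, cosh=2.472558, sinh=2.261314; start (x,ẋ)=(0.072379, -0.170201) → end (x,ẋ)=(-0.501647, -2.543660)

x = -0.5016, ẋ = -2.5437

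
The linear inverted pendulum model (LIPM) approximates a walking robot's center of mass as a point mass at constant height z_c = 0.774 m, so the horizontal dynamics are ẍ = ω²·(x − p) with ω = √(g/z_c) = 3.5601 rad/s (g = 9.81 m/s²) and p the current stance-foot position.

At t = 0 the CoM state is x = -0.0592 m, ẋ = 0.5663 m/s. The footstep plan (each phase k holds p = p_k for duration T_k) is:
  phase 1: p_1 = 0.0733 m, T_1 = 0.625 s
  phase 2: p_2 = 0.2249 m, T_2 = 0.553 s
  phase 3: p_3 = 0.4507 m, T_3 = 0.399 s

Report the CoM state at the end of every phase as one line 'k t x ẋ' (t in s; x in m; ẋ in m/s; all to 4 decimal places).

1 0.6250 0.1805 0.4937
2 1.1780 0.5497 1.2472
3 1.5770 1.3502 3.4185

phase 1: p=0.0733, T=0.625, ωT=2.225062, cosh=4.681061, sinh=4.573000; start (x,ẋ)=(-0.059200, 0.566300) → end (x,ẋ)=(0.180480, 0.493740)
phase 2: p=0.2249, T=0.553, ωT=1.968735, cosh=3.650623, sinh=3.510990; start (x,ẋ)=(0.180480, 0.493740) → end (x,ẋ)=(0.549668, 1.247232)
phase 3: p=0.4507, T=0.399, ωT=1.420480, cosh=2.190352, sinh=1.948754; start (x,ẋ)=(0.549668, 1.247232) → end (x,ẋ)=(1.350195, 3.418497)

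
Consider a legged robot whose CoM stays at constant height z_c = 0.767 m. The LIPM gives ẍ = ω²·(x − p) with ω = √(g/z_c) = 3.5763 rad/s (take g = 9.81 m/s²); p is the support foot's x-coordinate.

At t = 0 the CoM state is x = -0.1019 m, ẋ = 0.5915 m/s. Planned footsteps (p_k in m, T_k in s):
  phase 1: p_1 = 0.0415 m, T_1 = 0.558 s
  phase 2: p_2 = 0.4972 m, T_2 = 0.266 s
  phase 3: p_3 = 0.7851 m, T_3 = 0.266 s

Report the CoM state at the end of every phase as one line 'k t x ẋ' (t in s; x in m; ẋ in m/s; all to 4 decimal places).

1 0.5580 0.1014 0.3644
2 0.8240 0.0206 -1.0169
3 1.0900 -0.6654 -4.5241

phase 1: p=0.0415, T=0.558, ωT=1.995575, cosh=3.746185, sinh=3.610250; start (x,ẋ)=(-0.101900, 0.591500) → end (x,ẋ)=(0.101412, 0.364383)
phase 2: p=0.4972, T=0.266, ωT=0.951296, cosh=1.487651, sinh=1.101411; start (x,ẋ)=(0.101412, 0.364383) → end (x,ẋ)=(0.020627, -1.016924)
phase 3: p=0.7851, T=0.266, ωT=0.951296, cosh=1.487651, sinh=1.101411; start (x,ẋ)=(0.020627, -1.016924) → end (x,ẋ)=(-0.665357, -4.524072)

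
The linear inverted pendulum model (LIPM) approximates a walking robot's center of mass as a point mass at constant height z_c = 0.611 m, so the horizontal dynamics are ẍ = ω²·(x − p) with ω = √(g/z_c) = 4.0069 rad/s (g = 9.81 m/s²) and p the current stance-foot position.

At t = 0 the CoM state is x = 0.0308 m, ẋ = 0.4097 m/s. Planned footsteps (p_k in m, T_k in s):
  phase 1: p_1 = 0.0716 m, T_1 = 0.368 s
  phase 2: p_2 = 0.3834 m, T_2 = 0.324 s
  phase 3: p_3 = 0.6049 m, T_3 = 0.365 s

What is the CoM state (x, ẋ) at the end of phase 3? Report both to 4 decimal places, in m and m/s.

phase 1: p=0.0716, T=0.368, ωT=1.474539, cosh=2.298953, sinh=2.070069; start (x,ẋ)=(0.030800, 0.409700) → end (x,ẋ)=(0.189464, 0.603463)
phase 2: p=0.3834, T=0.324, ωT=1.298236, cosh=1.967921, sinh=1.694908; start (x,ẋ)=(0.189464, 0.603463) → end (x,ẋ)=(0.257013, -0.129512)
phase 3: p=0.6049, T=0.365, ωT=1.462518, cosh=2.274235, sinh=2.042583; start (x,ẋ)=(0.257013, -0.129512) → end (x,ẋ)=(-0.252297, -3.141793)

x = -0.2523, ẋ = -3.1418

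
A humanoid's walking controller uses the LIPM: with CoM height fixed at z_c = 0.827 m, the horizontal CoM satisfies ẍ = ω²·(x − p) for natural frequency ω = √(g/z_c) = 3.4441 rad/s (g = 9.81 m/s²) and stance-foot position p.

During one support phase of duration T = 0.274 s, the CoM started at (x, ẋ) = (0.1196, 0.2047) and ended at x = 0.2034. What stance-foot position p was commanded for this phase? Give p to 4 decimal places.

ωT = 3.4441·0.274 = 0.943683; cosh(ωT) = 1.479310, sinh(ωT) = 1.090118
x(T) = p + (x₀−p)·cosh(ωT) + (ẋ₀/ω)·sinh(ωT) ⇒ p·(1 − cosh) = x(T) − x₀·cosh − (ẋ₀/ω)·sinh
numerator   = 0.2034 − (0.1196)·1.479310 − (0.2047/3.4441)·1.090118 = -0.038317
denominator = 1 − 1.479310 = -0.479310
p = -0.038317 / -0.479310 = 0.0799

p = 0.0799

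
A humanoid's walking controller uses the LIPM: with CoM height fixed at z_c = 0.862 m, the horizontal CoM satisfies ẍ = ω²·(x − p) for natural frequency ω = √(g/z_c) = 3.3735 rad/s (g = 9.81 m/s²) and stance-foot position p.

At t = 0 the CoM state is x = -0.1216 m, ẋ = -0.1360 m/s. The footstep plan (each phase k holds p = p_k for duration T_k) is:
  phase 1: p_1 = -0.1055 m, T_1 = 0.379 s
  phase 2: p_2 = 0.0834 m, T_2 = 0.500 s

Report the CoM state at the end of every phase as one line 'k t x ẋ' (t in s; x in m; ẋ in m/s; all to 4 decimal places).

1 0.3790 -0.2034 -0.3531
2 0.8790 -0.9909 -3.5104

phase 1: p=-0.1055, T=0.379, ωT=1.278557, cosh=1.934945, sinh=1.656506; start (x,ẋ)=(-0.121600, -0.136000) → end (x,ẋ)=(-0.203433, -0.353123)
phase 2: p=0.0834, T=0.500, ωT=1.686750, cosh=2.793508, sinh=2.608388; start (x,ẋ)=(-0.203433, -0.353123) → end (x,ẋ)=(-0.990906, -3.510412)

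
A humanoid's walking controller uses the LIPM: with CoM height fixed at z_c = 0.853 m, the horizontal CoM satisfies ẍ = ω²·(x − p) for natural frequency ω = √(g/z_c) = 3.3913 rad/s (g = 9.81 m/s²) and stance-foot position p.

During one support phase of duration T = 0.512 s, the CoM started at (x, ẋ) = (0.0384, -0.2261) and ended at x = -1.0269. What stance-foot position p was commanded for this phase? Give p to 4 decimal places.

ωT = 3.3913·0.512 = 1.736346; cosh(ωT) = 2.926362, sinh(ωT) = 2.750199
x(T) = p + (x₀−p)·cosh(ωT) + (ẋ₀/ω)·sinh(ωT) ⇒ p·(1 − cosh) = x(T) − x₀·cosh − (ẋ₀/ω)·sinh
numerator   = -1.0269 − (0.0384)·2.926362 − (-0.2261/3.3913)·2.750199 = -0.955915
denominator = 1 − 2.926362 = -1.926362
p = -0.955915 / -1.926362 = 0.4962

p = 0.4962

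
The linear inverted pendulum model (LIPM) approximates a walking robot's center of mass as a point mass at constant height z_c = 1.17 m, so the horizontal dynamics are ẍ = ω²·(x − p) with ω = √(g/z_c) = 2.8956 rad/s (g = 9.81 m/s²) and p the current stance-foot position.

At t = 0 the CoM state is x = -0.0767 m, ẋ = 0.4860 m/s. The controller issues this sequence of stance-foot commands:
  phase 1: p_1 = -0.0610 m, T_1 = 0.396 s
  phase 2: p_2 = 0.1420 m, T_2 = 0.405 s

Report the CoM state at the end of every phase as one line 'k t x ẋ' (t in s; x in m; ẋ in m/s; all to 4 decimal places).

phase 1: p=-0.0610, T=0.396, ωT=1.146658, cosh=1.732676, sinh=1.414979; start (x,ẋ)=(-0.076700, 0.486000) → end (x,ẋ)=(0.149288, 0.777754)
phase 2: p=0.1420, T=0.405, ωT=1.172718, cosh=1.770143, sinh=1.460619; start (x,ẋ)=(0.149288, 0.777754) → end (x,ẋ)=(0.547221, 1.407561)

1 0.3960 0.1493 0.7778
2 0.8010 0.5472 1.4076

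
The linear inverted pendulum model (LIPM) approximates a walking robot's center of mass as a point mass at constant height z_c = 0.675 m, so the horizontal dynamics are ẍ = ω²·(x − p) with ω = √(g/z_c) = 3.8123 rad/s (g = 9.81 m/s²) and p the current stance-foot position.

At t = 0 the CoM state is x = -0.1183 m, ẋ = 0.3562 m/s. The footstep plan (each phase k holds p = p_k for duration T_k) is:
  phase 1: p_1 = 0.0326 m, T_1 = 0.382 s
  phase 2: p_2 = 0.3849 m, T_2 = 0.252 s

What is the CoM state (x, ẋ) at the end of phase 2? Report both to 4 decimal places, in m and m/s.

phase 1: p=0.0326, T=0.382, ωT=1.456299, cosh=2.261574, sinh=2.028477; start (x,ẋ)=(-0.118300, 0.356200) → end (x,ẋ)=(-0.119142, -0.361361)
phase 2: p=0.3849, T=0.252, ωT=0.960700, cosh=1.498075, sinh=1.115450; start (x,ẋ)=(-0.119142, -0.361361) → end (x,ẋ)=(-0.475924, -2.684749)

x = -0.4759, ẋ = -2.6847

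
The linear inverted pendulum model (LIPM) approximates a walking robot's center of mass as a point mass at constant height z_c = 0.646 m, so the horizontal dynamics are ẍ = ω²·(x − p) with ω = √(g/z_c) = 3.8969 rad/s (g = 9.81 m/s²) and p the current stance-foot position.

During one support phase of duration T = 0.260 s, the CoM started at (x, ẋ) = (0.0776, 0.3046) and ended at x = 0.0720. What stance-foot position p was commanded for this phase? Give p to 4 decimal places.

ωT = 3.8969·0.260 = 1.013194; cosh(ωT) = 1.558721, sinh(ωT) = 1.195663
x(T) = p + (x₀−p)·cosh(ωT) + (ẋ₀/ω)·sinh(ωT) ⇒ p·(1 − cosh) = x(T) − x₀·cosh − (ẋ₀/ω)·sinh
numerator   = 0.0720 − (0.0776)·1.558721 − (0.3046/3.8969)·1.195663 = -0.142415
denominator = 1 − 1.558721 = -0.558721
p = -0.142415 / -0.558721 = 0.2549

p = 0.2549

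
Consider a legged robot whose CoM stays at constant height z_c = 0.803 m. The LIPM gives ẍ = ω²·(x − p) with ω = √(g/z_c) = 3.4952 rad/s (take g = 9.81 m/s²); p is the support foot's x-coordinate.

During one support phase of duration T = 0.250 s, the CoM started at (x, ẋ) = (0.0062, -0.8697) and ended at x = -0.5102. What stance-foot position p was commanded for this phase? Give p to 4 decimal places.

p = 0.6707

ωT = 3.4952·0.250 = 0.873800; cosh(ωT) = 1.406680, sinh(ωT) = 0.989318
x(T) = p + (x₀−p)·cosh(ωT) + (ẋ₀/ω)·sinh(ωT) ⇒ p·(1 − cosh) = x(T) − x₀·cosh − (ẋ₀/ω)·sinh
numerator   = -0.5102 − (0.0062)·1.406680 − (-0.8697/3.4952)·0.989318 = -0.272752
denominator = 1 − 1.406680 = -0.406680
p = -0.272752 / -0.406680 = 0.6707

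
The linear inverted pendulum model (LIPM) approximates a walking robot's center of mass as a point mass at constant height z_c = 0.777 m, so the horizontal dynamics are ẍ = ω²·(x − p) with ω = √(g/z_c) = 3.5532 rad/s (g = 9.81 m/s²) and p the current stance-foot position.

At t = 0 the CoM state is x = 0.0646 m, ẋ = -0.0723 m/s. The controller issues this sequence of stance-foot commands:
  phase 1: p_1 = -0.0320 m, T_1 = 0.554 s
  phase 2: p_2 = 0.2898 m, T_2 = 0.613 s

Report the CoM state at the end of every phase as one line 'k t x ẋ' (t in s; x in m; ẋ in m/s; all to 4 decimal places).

1 0.5540 0.2491 0.9409
2 1.1670 1.2621 3.5776

phase 1: p=-0.0320, T=0.554, ωT=1.968473, cosh=3.649702, sinh=3.510032; start (x,ẋ)=(0.064600, -0.072300) → end (x,ẋ)=(0.249140, 0.940907)
phase 2: p=0.2898, T=0.613, ωT=2.178112, cosh=4.471436, sinh=4.358181; start (x,ẋ)=(0.249140, 0.940907) → end (x,ẋ)=(1.262060, 3.577558)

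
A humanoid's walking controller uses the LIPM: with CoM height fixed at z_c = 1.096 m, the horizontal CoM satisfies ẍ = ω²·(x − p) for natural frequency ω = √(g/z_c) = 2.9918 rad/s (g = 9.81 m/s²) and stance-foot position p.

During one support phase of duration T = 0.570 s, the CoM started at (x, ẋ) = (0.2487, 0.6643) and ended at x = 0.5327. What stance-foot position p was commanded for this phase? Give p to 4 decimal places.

p = 0.4152

ωT = 2.9918·0.570 = 1.705326; cosh(ωT) = 2.842446, sinh(ωT) = 2.660733
x(T) = p + (x₀−p)·cosh(ωT) + (ẋ₀/ω)·sinh(ωT) ⇒ p·(1 − cosh) = x(T) − x₀·cosh − (ẋ₀/ω)·sinh
numerator   = 0.5327 − (0.2487)·2.842446 − (0.6643/2.9918)·2.660733 = -0.765006
denominator = 1 − 2.842446 = -1.842446
p = -0.765006 / -1.842446 = 0.4152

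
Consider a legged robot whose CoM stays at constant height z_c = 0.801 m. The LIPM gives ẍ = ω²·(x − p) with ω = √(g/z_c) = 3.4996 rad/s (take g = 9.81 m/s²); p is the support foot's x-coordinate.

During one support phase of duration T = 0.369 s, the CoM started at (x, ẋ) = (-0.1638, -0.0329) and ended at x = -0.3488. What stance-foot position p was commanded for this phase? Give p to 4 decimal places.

p = 0.0131

ωT = 3.4996·0.369 = 1.291352; cosh(ωT) = 1.956301, sinh(ωT) = 1.681402
x(T) = p + (x₀−p)·cosh(ωT) + (ẋ₀/ω)·sinh(ωT) ⇒ p·(1 − cosh) = x(T) − x₀·cosh − (ẋ₀/ω)·sinh
numerator   = -0.3488 − (-0.1638)·1.956301 − (-0.0329/3.4996)·1.681402 = -0.012551
denominator = 1 − 1.956301 = -0.956301
p = -0.012551 / -0.956301 = 0.0131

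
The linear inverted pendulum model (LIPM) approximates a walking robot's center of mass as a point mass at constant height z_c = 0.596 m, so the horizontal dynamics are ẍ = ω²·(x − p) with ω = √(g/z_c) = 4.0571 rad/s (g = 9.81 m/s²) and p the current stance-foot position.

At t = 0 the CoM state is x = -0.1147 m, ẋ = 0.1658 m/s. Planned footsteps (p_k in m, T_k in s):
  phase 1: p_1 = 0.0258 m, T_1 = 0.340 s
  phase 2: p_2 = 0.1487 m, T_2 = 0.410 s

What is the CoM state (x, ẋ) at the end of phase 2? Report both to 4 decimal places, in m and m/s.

phase 1: p=0.0258, T=0.340, ωT=1.379414, cosh=2.112150, sinh=1.860423; start (x,ẋ)=(-0.114700, 0.165800) → end (x,ẋ)=(-0.194928, -0.710289)
phase 2: p=0.1487, T=0.410, ωT=1.663411, cosh=2.733386, sinh=2.543895; start (x,ẋ)=(-0.194928, -0.710289) → end (x,ẋ)=(-1.235935, -5.488020)

x = -1.2359, ẋ = -5.4880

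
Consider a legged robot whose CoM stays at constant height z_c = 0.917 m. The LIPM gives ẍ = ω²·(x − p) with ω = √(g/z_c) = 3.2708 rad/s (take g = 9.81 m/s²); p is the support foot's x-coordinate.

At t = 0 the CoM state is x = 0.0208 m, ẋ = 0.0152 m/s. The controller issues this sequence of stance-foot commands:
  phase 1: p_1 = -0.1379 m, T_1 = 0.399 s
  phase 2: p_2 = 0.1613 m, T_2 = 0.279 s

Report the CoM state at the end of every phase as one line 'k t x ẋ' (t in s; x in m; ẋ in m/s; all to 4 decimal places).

1 0.3990 0.1842 0.9169
2 0.6780 0.4872 1.4041

phase 1: p=-0.1379, T=0.399, ωT=1.305049, cosh=1.979515, sinh=1.708356; start (x,ẋ)=(0.020800, 0.015200) → end (x,ẋ)=(0.184188, 0.916855)
phase 2: p=0.1613, T=0.279, ωT=0.912553, cosh=1.446086, sinh=1.044588; start (x,ẋ)=(0.184188, 0.916855) → end (x,ẋ)=(0.487212, 1.404051)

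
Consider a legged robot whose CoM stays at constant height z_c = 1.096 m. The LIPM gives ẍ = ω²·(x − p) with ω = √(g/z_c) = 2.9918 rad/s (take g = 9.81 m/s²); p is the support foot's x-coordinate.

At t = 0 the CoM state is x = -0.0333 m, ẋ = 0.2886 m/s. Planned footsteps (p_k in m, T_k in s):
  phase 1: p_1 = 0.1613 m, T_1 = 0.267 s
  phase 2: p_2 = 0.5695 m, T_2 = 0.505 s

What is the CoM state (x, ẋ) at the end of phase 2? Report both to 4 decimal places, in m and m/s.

phase 1: p=0.1613, T=0.267, ωT=0.798811, cosh=1.336380, sinh=0.886516; start (x,ẋ)=(-0.033300, 0.288600) → end (x,ẋ)=(-0.013243, -0.130454)
phase 2: p=0.5695, T=0.505, ωT=1.510859, cosh=2.375671, sinh=2.154950; start (x,ẋ)=(-0.013243, -0.130454) → end (x,ẋ)=(-0.908869, -4.066965)

x = -0.9089, ẋ = -4.0670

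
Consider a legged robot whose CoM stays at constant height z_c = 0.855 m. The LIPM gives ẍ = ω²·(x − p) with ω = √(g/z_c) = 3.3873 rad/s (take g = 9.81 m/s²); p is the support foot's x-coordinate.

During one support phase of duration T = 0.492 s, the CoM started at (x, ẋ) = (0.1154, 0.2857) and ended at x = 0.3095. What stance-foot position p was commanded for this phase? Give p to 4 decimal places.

p = 0.1276

ωT = 3.3873·0.492 = 1.666552; cosh(ωT) = 2.741389, sinh(ωT) = 2.552492
x(T) = p + (x₀−p)·cosh(ωT) + (ẋ₀/ω)·sinh(ωT) ⇒ p·(1 − cosh) = x(T) − x₀·cosh − (ẋ₀/ω)·sinh
numerator   = 0.3095 − (0.1154)·2.741389 − (0.2857/3.3873)·2.552492 = -0.222145
denominator = 1 − 2.741389 = -1.741389
p = -0.222145 / -1.741389 = 0.1276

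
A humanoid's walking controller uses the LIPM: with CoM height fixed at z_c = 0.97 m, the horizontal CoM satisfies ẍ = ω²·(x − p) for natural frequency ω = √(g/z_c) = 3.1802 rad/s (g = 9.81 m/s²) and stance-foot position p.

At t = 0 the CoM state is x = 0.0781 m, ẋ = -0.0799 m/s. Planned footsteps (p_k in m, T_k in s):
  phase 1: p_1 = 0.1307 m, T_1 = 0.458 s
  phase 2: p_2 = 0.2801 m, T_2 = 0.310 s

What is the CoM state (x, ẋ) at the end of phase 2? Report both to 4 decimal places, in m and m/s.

phase 1: p=0.1307, T=0.458, ωT=1.456532, cosh=2.262047, sinh=2.029004; start (x,ẋ)=(0.078100, -0.079900) → end (x,ẋ)=(-0.039261, -0.520146)
phase 2: p=0.2801, T=0.310, ωT=0.985862, cosh=1.526619, sinh=1.153502; start (x,ẋ)=(-0.039261, -0.520146) → end (x,ẋ)=(-0.396106, -1.965598)

x = -0.3961, ẋ = -1.9656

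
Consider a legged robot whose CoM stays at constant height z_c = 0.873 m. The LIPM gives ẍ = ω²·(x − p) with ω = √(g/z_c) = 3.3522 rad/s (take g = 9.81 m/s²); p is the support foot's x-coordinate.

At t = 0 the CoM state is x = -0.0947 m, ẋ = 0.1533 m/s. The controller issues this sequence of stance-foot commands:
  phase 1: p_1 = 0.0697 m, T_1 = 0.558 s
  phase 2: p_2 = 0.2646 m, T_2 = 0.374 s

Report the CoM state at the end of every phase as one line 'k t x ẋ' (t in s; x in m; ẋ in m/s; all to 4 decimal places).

phase 1: p=0.0697, T=0.558, ωT=1.870528, cosh=3.322881, sinh=3.168839; start (x,ẋ)=(-0.094700, 0.153300) → end (x,ẋ)=(-0.331667, -1.236955)
phase 2: p=0.2646, T=0.374, ωT=1.253723, cosh=1.894401, sinh=1.608960; start (x,ẋ)=(-0.331667, -1.236955) → end (x,ẋ)=(-1.458672, -5.559288)

1 0.5580 -0.3317 -1.2370
2 0.9320 -1.4587 -5.5593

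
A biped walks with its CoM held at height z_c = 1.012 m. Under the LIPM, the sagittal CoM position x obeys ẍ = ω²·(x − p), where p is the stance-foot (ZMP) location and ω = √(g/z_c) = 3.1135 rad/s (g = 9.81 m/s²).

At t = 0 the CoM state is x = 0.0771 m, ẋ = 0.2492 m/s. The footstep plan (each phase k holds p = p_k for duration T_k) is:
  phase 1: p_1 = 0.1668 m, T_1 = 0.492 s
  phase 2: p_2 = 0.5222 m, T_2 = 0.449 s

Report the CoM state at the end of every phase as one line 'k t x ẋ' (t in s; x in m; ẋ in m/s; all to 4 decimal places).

phase 1: p=0.1668, T=0.492, ωT=1.531842, cosh=2.421414, sinh=2.205277; start (x,ẋ)=(0.077100, 0.249200) → end (x,ẋ)=(0.126106, -0.012475)
phase 2: p=0.5222, T=0.449, ωT=1.397962, cosh=2.147021, sinh=1.899921; start (x,ẋ)=(0.126106, -0.012475) → end (x,ẋ)=(-0.335834, -2.369839)

1 0.4920 0.1261 -0.0125
2 0.9410 -0.3358 -2.3698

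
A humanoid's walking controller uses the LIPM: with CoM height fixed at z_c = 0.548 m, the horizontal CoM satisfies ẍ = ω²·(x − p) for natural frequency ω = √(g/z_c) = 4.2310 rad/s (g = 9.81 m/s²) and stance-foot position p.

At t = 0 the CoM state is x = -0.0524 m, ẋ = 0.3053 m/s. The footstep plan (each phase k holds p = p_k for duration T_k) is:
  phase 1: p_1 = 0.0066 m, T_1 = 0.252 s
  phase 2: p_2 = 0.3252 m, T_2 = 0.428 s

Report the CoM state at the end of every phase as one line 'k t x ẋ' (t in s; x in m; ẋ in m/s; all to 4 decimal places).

phase 1: p=0.0066, T=0.252, ωT=1.066212, cosh=1.624334, sinh=1.280023; start (x,ẋ)=(-0.052400, 0.305300) → end (x,ẋ)=(0.003128, 0.176378)
phase 2: p=0.3252, T=0.428, ωT=1.810868, cosh=3.139633, sinh=2.976121; start (x,ẋ)=(0.003128, 0.176378) → end (x,ẋ)=(-0.561922, -3.501756)

1 0.2520 0.0031 0.1764
2 0.6800 -0.5619 -3.5018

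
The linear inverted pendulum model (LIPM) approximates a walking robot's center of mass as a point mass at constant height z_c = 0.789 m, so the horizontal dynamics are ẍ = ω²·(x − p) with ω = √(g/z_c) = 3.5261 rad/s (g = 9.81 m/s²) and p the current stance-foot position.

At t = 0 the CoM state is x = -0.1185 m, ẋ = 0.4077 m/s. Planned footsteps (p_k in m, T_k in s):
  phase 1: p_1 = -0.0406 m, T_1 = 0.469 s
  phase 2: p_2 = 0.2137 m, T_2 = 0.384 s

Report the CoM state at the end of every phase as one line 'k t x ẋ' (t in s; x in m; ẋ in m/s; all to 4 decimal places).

phase 1: p=-0.0406, T=0.469, ωT=1.653741, cosh=2.708914, sinh=2.517581; start (x,ẋ)=(-0.118500, 0.407700) → end (x,ẋ)=(0.039467, 0.412887)
phase 2: p=0.2137, T=0.384, ωT=1.354022, cosh=2.065586, sinh=1.807387; start (x,ẋ)=(0.039467, 0.412887) → end (x,ẋ)=(0.065442, -0.257537)

1 0.4690 0.0395 0.4129
2 0.8530 0.0654 -0.2575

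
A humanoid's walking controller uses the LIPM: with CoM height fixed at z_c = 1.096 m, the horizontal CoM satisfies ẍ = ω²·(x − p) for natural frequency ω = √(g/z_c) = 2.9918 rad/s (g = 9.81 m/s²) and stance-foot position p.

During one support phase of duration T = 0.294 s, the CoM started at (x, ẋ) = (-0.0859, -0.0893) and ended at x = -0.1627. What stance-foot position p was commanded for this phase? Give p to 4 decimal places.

p = 0.0281

ωT = 2.9918·0.294 = 0.879589; cosh(ωT) = 1.412431, sinh(ωT) = 0.997478
x(T) = p + (x₀−p)·cosh(ωT) + (ẋ₀/ω)·sinh(ωT) ⇒ p·(1 − cosh) = x(T) − x₀·cosh − (ẋ₀/ω)·sinh
numerator   = -0.1627 − (-0.0859)·1.412431 − (-0.0893/2.9918)·0.997478 = -0.011599
denominator = 1 − 1.412431 = -0.412431
p = -0.011599 / -0.412431 = 0.0281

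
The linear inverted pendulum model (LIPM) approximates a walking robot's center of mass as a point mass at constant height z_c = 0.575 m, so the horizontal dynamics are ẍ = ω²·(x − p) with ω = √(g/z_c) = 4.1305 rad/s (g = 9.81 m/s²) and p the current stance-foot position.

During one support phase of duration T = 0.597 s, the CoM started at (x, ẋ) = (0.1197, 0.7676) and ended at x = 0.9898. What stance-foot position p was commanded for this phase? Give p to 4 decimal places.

ωT = 4.1305·0.597 = 2.465908; cosh(ωT) = 5.929553, sinh(ωT) = 5.844621
x(T) = p + (x₀−p)·cosh(ωT) + (ẋ₀/ω)·sinh(ωT) ⇒ p·(1 − cosh) = x(T) − x₀·cosh − (ẋ₀/ω)·sinh
numerator   = 0.9898 − (0.1197)·5.929553 − (0.7676/4.1305)·5.844621 = -0.806115
denominator = 1 − 5.929553 = -4.929553
p = -0.806115 / -4.929553 = 0.1635

p = 0.1635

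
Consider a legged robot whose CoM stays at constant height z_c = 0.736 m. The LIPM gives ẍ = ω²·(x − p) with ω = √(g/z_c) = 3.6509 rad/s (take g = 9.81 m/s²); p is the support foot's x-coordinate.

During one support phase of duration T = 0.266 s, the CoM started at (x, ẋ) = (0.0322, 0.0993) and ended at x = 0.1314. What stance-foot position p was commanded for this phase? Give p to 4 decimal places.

p = -0.1020

ωT = 3.6509·0.266 = 0.971139; cosh(ωT) = 1.509802, sinh(ωT) = 1.131150
x(T) = p + (x₀−p)·cosh(ωT) + (ẋ₀/ω)·sinh(ωT) ⇒ p·(1 − cosh) = x(T) − x₀·cosh − (ẋ₀/ω)·sinh
numerator   = 0.1314 − (0.0322)·1.509802 − (0.0993/3.6509)·1.131150 = 0.052018
denominator = 1 − 1.509802 = -0.509802
p = 0.052018 / -0.509802 = -0.1020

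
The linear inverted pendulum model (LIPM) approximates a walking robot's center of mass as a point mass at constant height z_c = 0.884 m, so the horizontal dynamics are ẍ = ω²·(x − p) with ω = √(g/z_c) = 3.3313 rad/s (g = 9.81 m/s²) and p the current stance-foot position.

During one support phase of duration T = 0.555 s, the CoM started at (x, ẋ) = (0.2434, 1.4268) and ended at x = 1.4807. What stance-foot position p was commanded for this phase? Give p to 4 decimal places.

ωT = 3.3313·0.555 = 1.848872; cosh(ωT) = 3.255031, sinh(ωT) = 3.097616
x(T) = p + (x₀−p)·cosh(ωT) + (ẋ₀/ω)·sinh(ωT) ⇒ p·(1 − cosh) = x(T) − x₀·cosh − (ẋ₀/ω)·sinh
numerator   = 1.4807 − (0.2434)·3.255031 − (1.4268/3.3313)·3.097616 = -0.638287
denominator = 1 − 3.255031 = -2.255031
p = -0.638287 / -2.255031 = 0.2831

p = 0.2831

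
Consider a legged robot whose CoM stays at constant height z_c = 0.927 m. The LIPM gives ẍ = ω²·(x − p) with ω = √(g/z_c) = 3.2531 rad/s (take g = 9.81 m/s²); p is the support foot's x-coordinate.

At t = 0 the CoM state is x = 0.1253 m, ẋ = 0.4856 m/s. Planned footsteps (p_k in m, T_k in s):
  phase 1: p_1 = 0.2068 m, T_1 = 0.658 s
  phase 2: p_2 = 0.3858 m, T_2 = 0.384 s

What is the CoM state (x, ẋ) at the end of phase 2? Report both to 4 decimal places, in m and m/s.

x = 1.0491, ẋ = 2.3501

phase 1: p=0.2068, T=0.658, ωT=2.140540, cosh=4.310809, sinh=4.193218; start (x,ẋ)=(0.125300, 0.485600) → end (x,ẋ)=(0.481403, 0.981591)
phase 2: p=0.3858, T=0.384, ωT=1.249190, cosh=1.887128, sinh=1.600391; start (x,ẋ)=(0.481403, 0.981591) → end (x,ẋ)=(1.049118, 2.350120)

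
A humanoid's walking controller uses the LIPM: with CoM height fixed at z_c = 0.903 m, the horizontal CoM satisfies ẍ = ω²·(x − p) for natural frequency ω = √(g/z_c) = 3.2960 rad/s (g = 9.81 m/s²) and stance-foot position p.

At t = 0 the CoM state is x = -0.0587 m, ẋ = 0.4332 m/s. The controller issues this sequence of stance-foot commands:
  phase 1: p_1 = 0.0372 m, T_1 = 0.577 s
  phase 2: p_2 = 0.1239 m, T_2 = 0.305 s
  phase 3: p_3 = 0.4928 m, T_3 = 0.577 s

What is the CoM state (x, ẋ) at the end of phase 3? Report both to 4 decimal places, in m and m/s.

x = 0.6111, ẋ = 0.5931

phase 1: p=0.0372, T=0.577, ωT=1.901792, cosh=3.423594, sinh=3.274293; start (x,ẋ)=(-0.058700, 0.433200) → end (x,ẋ)=(0.139224, 0.448141)
phase 2: p=0.1239, T=0.305, ωT=1.005280, cosh=1.549307, sinh=1.183365; start (x,ẋ)=(0.139224, 0.448141) → end (x,ẋ)=(0.308539, 0.754079)
phase 3: p=0.4928, T=0.577, ωT=1.901792, cosh=3.423594, sinh=3.274293; start (x,ẋ)=(0.308539, 0.754079) → end (x,ẋ)=(0.611077, 0.593099)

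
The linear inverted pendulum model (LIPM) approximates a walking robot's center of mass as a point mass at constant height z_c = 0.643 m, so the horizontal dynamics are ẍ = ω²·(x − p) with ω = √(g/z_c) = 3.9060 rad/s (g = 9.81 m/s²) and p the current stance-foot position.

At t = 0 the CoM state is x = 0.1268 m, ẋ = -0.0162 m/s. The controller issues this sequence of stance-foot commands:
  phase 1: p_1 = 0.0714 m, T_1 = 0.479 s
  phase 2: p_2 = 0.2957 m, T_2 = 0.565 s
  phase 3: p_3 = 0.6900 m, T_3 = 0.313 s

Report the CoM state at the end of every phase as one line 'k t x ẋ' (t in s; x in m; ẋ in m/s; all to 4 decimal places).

1 0.4790 0.2424 0.6322
2 1.0440 0.7772 1.9730
3 1.3570 1.6341 4.1685

phase 1: p=0.0714, T=0.479, ωT=1.870974, cosh=3.324296, sinh=3.170323; start (x,ẋ)=(0.126800, -0.016200) → end (x,ẋ)=(0.242417, 0.632180)
phase 2: p=0.2957, T=0.565, ωT=2.206890, cosh=4.598726, sinh=4.488684; start (x,ẋ)=(0.242417, 0.632180) → end (x,ẋ)=(0.777154, 1.973027)
phase 3: p=0.6900, T=0.313, ωT=1.222578, cosh=1.845201, sinh=1.550731; start (x,ẋ)=(0.777154, 1.973027) → end (x,ẋ)=(1.634132, 4.168534)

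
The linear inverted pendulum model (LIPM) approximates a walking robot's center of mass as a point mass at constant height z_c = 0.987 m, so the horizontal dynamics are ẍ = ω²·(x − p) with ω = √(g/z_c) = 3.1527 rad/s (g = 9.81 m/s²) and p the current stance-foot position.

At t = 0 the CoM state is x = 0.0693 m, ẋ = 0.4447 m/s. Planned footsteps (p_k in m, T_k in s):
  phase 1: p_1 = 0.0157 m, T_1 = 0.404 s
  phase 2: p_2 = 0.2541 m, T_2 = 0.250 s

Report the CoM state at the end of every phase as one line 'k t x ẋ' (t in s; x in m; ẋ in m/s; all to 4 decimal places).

phase 1: p=0.0157, T=0.404, ωT=1.273691, cosh=1.926908, sinh=1.647111; start (x,ẋ)=(0.069300, 0.444700) → end (x,ẋ)=(0.351313, 1.135233)
phase 2: p=0.2541, T=0.250, ωT=0.788175, cosh=1.327026, sinh=0.872353; start (x,ẋ)=(0.351313, 1.135233) → end (x,ẋ)=(0.697224, 1.773846)

1 0.4040 0.3513 1.1352
2 0.6540 0.6972 1.7738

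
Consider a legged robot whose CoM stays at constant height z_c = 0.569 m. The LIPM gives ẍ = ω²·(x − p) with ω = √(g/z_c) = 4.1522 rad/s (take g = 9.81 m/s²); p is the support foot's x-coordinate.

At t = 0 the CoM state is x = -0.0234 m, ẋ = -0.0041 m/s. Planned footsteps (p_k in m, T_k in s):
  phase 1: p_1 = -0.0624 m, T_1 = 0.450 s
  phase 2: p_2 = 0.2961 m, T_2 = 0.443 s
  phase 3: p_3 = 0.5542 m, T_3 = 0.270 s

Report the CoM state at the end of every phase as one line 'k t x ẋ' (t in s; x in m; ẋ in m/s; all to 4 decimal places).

phase 1: p=-0.0624, T=0.450, ωT=1.868490, cosh=3.316432, sinh=3.162075; start (x,ẋ)=(-0.023400, -0.004100) → end (x,ẋ)=(0.063819, 0.498456)
phase 2: p=0.2961, T=0.443, ωT=1.839425, cosh=3.225913, sinh=3.067004; start (x,ẋ)=(0.063819, 0.498456) → end (x,ẋ)=(-0.085038, -1.350087)
phase 3: p=0.5542, T=0.270, ωT=1.121094, cosh=1.697066, sinh=1.371143; start (x,ẋ)=(-0.085038, -1.350087) → end (x,ẋ)=(-0.976455, -5.930532)

1 0.4500 0.0638 0.4985
2 0.8930 -0.0850 -1.3501
3 1.1630 -0.9765 -5.9305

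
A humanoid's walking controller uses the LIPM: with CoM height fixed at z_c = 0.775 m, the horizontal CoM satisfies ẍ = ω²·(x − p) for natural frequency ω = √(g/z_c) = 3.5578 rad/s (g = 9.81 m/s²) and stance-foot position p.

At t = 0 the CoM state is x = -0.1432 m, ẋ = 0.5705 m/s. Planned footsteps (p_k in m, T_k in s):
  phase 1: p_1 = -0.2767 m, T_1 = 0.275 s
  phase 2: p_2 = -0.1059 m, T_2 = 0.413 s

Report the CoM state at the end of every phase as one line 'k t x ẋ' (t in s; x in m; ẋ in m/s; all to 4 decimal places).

phase 1: p=-0.2767, T=0.275, ωT=0.978395, cosh=1.518049, sinh=1.142135; start (x,ẋ)=(-0.143200, 0.570500) → end (x,ẋ)=(0.109103, 1.408522)
phase 2: p=-0.1059, T=0.413, ωT=1.469371, cosh=2.288286, sinh=2.058216; start (x,ẋ)=(0.109103, 1.408522) → end (x,ẋ)=(1.200930, 4.797508)

1 0.2750 0.1091 1.4085
2 0.6880 1.2009 4.7975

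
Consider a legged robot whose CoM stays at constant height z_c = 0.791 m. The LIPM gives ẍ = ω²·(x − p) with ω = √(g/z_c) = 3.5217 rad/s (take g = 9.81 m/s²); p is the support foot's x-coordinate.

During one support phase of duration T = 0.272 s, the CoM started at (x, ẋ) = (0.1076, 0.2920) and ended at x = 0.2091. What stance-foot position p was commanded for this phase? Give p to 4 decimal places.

p = 0.0887

ωT = 3.5217·0.272 = 0.957902; cosh(ωT) = 1.494960, sinh(ωT) = 1.111264
x(T) = p + (x₀−p)·cosh(ωT) + (ẋ₀/ω)·sinh(ωT) ⇒ p·(1 − cosh) = x(T) − x₀·cosh − (ẋ₀/ω)·sinh
numerator   = 0.2091 − (0.1076)·1.494960 − (0.2920/3.5217)·1.111264 = -0.043898
denominator = 1 − 1.494960 = -0.494960
p = -0.043898 / -0.494960 = 0.0887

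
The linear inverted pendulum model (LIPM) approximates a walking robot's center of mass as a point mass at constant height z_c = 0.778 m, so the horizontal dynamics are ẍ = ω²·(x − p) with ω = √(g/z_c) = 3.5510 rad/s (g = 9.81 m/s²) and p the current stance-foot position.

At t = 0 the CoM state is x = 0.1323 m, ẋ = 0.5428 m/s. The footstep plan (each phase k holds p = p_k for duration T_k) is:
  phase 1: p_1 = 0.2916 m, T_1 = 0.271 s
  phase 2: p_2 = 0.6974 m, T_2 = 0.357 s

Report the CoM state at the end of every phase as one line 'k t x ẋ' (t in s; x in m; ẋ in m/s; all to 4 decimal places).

phase 1: p=0.2916, T=0.271, ωT=0.962321, cosh=1.499885, sinh=1.117880; start (x,ẋ)=(0.132300, 0.542800) → end (x,ẋ)=(0.223546, 0.181782)
phase 2: p=0.6974, T=0.357, ωT=1.267707, cosh=1.917087, sinh=1.635610; start (x,ẋ)=(0.223546, 0.181782) → end (x,ẋ)=(-0.127290, -2.403680)

1 0.2710 0.2235 0.1818
2 0.6280 -0.1273 -2.4037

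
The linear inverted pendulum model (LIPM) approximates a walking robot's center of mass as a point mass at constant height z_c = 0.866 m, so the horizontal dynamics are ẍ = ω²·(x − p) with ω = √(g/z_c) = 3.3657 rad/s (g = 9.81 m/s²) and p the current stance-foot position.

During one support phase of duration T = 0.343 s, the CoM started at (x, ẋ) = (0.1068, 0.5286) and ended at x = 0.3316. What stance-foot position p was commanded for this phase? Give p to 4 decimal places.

p = 0.1062

ωT = 3.3657·0.343 = 1.154435; cosh(ωT) = 1.743733, sinh(ωT) = 1.428498
x(T) = p + (x₀−p)·cosh(ωT) + (ẋ₀/ω)·sinh(ωT) ⇒ p·(1 − cosh) = x(T) − x₀·cosh − (ẋ₀/ω)·sinh
numerator   = 0.3316 − (0.1068)·1.743733 − (0.5286/3.3657)·1.428498 = -0.078983
denominator = 1 − 1.743733 = -0.743733
p = -0.078983 / -0.743733 = 0.1062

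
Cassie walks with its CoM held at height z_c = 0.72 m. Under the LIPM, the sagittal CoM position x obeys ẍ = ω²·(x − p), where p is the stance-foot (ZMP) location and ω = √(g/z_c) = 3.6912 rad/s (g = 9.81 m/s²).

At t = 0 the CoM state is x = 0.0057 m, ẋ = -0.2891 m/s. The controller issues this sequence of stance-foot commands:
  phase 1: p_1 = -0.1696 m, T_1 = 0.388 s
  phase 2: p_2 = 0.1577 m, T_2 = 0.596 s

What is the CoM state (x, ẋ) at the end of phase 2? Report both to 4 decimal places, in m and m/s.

phase 1: p=-0.1696, T=0.388, ωT=1.432186, cosh=2.213314, sinh=1.974528; start (x,ẋ)=(0.005700, -0.289100) → end (x,ẋ)=(0.063746, 0.637783)
phase 2: p=0.1577, T=0.596, ωT=2.199955, cosh=4.567709, sinh=4.456901; start (x,ẋ)=(0.063746, 0.637783) → end (x,ẋ)=(0.498631, 1.367545)

x = 0.4986, ẋ = 1.3675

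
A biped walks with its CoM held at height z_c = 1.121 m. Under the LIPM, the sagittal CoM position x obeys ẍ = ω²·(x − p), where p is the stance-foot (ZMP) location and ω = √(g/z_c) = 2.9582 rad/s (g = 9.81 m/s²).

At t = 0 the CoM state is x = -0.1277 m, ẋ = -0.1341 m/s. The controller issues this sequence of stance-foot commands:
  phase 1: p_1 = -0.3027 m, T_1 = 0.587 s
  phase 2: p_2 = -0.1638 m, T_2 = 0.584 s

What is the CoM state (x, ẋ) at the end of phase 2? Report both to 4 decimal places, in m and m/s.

x = 1.5077, ẋ = 4.9973

phase 1: p=-0.3027, T=0.587, ωT=1.736463, cosh=2.926686, sinh=2.750544; start (x,ẋ)=(-0.127700, -0.134100) → end (x,ẋ)=(0.084783, 1.031447)
phase 2: p=-0.1638, T=0.584, ωT=1.727589, cosh=2.902391, sinh=2.724679; start (x,ẋ)=(0.084783, 1.031447) → end (x,ẋ)=(1.507710, 4.997280)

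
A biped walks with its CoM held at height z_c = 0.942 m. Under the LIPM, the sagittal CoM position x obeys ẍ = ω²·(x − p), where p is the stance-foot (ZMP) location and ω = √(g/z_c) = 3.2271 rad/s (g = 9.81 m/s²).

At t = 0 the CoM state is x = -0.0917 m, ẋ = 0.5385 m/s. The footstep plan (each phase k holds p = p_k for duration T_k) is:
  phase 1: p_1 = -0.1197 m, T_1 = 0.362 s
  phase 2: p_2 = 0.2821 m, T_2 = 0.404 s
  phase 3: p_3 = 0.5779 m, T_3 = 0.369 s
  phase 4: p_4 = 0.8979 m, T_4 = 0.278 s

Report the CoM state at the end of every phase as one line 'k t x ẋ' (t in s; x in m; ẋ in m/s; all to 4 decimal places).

1 0.3620 0.1721 1.0809
2 0.7660 0.6359 1.5317
3 1.1350 1.3908 3.0318
4 1.4130 2.5633 5.9621

phase 1: p=-0.1197, T=0.362, ωT=1.168210, cosh=1.763577, sinh=1.452654; start (x,ẋ)=(-0.091700, 0.538500) → end (x,ẋ)=(0.172082, 1.080946)
phase 2: p=0.2821, T=0.404, ωT=1.303748, cosh=1.977294, sinh=1.705782; start (x,ẋ)=(0.172082, 1.080946) → end (x,ẋ)=(0.635929, 1.531728)
phase 3: p=0.5779, T=0.369, ωT=1.190800, cosh=1.796845, sinh=1.492867; start (x,ẋ)=(0.635929, 1.531728) → end (x,ẋ)=(1.390751, 3.031839)
phase 4: p=0.8979, T=0.278, ωT=0.897134, cosh=1.430150, sinh=1.022413; start (x,ẋ)=(1.390751, 3.031839) → end (x,ẋ)=(2.563301, 5.962112)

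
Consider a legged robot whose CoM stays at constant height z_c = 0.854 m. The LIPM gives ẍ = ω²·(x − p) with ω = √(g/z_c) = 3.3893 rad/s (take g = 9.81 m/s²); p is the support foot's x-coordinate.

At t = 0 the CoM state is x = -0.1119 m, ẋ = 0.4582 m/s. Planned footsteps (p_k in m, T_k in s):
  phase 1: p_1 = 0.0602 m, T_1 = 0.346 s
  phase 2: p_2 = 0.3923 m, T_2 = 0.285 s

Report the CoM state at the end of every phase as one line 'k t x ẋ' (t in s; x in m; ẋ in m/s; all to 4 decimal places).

phase 1: p=0.0602, T=0.346, ωT=1.172698, cosh=1.770114, sinh=1.460583; start (x,ẋ)=(-0.111900, 0.458200) → end (x,ẋ)=(-0.046980, -0.040890)
phase 2: p=0.3923, T=0.285, ωT=0.965950, cosh=1.503952, sinh=1.123331; start (x,ẋ)=(-0.046980, -0.040890) → end (x,ẋ)=(-0.281909, -1.733970)

1 0.3460 -0.0470 -0.0409
2 0.6310 -0.2819 -1.7340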